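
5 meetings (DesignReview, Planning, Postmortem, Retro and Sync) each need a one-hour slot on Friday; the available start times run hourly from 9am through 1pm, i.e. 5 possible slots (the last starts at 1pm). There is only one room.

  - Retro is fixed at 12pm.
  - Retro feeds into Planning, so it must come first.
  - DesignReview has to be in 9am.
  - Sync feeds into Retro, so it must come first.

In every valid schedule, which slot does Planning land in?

Precedence pushes Planning to at least 1pm.
So Planning is pinned to 1pm.

1pm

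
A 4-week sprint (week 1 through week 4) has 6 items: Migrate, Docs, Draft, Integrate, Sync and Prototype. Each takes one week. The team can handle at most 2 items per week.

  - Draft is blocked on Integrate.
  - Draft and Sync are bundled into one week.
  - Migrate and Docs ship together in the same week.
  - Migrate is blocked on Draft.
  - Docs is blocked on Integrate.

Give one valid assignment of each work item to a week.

Integrate -> week 1; Docs -> week 3; Sync -> week 2; Migrate -> week 3; Prototype -> week 1; Draft -> week 2

Checking: Integrate(week 1) before Docs(week 3); Draft(week 2) before Migrate(week 3); Integrate(week 1) before Draft(week 2); Migrate = Docs = week 3; Draft = Sync = week 2; max 2 per week (cap 2).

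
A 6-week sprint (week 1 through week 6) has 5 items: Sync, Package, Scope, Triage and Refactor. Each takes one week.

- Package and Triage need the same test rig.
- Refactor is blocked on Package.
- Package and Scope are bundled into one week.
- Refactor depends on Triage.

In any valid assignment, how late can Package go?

Downstream work caps Package at week 5.
Package at week 5 is achievable: Package in week 5, Refactor in week 6, Sync in week 1, Triage in week 1, Scope in week 5.

week 5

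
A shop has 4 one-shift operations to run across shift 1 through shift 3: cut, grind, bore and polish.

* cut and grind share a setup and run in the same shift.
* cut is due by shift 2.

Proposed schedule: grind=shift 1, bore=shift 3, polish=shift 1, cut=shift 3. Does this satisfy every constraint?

cut and grind share a setup and run in the same shift — violated.
cut is due by shift 2 — violated.

No. cut is due by shift 2 is not satisfied.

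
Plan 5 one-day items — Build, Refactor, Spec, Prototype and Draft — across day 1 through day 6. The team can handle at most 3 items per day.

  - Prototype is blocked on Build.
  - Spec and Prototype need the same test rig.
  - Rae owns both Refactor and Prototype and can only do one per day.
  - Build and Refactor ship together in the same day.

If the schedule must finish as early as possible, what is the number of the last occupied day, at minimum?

2

The precedence chain requires at least 2 distinct days.
With at most 3 per day and 5 work items, at least 2 days are needed.
2 works (last occupied day: day 2): for example Draft=day 2, Spec=day 1, Refactor=day 1, Prototype=day 2, Build=day 1.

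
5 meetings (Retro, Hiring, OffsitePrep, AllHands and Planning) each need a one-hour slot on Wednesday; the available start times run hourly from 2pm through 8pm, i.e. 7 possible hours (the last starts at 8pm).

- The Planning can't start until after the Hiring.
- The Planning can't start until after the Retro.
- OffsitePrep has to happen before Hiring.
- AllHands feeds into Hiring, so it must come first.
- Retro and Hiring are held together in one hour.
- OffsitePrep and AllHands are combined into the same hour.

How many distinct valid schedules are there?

Splitting on Retro: it can be 3pm (5), 4pm (8), 5pm (9), 6pm (8), 7pm (5). Listing each branch's schedules as (Hiring, OffsitePrep, AllHands, Planning):
Retro=3pm: (3pm,2pm,2pm,4pm) (3pm,2pm,2pm,5pm) (3pm,2pm,2pm,6pm) (3pm,2pm,2pm,7pm) (3pm,2pm,2pm,8pm) — 5.
Retro=4pm: (4pm,2pm,2pm,5pm) (4pm,2pm,2pm,6pm) (4pm,2pm,2pm,7pm) (4pm,2pm,2pm,8pm) (4pm,3pm,3pm,5pm) (4pm,3pm,3pm,6pm) (4pm,3pm,3pm,7pm) (4pm,3pm,3pm,8pm) — 8.
Retro=5pm: (5pm,2pm,2pm,6pm) (5pm,2pm,2pm,7pm) (5pm,2pm,2pm,8pm) (5pm,3pm,3pm,6pm) (5pm,3pm,3pm,7pm) (5pm,3pm,3pm,8pm) (5pm,4pm,4pm,6pm) (5pm,4pm,4pm,7pm) (5pm,4pm,4pm,8pm) — 9.
Retro=6pm: (6pm,2pm,2pm,7pm) (6pm,2pm,2pm,8pm) (6pm,3pm,3pm,7pm) (6pm,3pm,3pm,8pm) (6pm,4pm,4pm,7pm) (6pm,4pm,4pm,8pm) (6pm,5pm,5pm,7pm) (6pm,5pm,5pm,8pm) — 8.
Retro=7pm: (7pm,2pm,2pm,8pm) (7pm,3pm,3pm,8pm) (7pm,4pm,4pm,8pm) (7pm,5pm,5pm,8pm) (7pm,6pm,6pm,8pm) — 5.
Summing: 5 + 8 + 9 + 8 + 5 = 35.

35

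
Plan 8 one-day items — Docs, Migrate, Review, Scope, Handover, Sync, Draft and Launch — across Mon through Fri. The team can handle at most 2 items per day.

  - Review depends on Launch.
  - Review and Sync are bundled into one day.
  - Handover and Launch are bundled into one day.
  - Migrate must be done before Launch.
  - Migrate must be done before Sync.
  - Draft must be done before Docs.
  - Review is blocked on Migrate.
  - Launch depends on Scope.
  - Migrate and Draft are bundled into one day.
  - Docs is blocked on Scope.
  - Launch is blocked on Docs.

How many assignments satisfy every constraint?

Enumerating: Scope in Tue; Review in Fri; Docs in Wed; Migrate in Mon; Handover in Thu; Launch in Thu; Draft in Mon; Sync in Fri | Docs in Wed; Launch in Thu; Migrate in Tue; Sync in Fri; Review in Fri; Handover in Thu; Draft in Tue; Scope in Mon.

2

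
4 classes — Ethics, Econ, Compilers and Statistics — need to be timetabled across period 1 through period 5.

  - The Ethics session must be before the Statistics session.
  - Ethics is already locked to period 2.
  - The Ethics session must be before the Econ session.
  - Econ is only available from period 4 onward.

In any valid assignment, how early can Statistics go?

period 3

Precedence pushes Statistics to at least period 3.
Statistics at period 3 is achievable: Statistics -> period 3, Econ -> period 4, Compilers -> period 1, Ethics -> period 2.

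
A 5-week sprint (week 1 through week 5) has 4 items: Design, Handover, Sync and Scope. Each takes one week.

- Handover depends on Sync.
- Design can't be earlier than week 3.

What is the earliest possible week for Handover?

week 2

Precedence pushes Handover to at least week 2.
Handover at week 2 is achievable: Design in week 3; Scope in week 1; Sync in week 1; Handover in week 2.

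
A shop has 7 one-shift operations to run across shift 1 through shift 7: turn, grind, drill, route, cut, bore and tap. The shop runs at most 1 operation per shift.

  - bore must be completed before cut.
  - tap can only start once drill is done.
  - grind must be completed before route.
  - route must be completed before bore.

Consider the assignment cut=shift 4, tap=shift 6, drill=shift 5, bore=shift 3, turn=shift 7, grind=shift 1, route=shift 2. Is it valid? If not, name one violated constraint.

The shop runs at most 1 operation per shift — holds.
grind must be completed before route — holds.
route must be completed before bore — holds.
bore must be completed before cut — holds.
tap can only start once drill is done — holds.

Valid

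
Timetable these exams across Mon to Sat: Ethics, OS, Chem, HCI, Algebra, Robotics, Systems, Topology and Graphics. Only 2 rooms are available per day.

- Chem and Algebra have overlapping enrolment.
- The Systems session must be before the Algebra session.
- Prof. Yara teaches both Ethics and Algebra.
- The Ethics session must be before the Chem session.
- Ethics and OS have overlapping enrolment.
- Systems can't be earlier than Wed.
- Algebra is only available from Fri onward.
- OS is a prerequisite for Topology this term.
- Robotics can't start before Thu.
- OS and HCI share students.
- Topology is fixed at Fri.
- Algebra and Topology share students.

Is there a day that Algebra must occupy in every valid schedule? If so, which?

Sat

Algebra's window is Fri–Sat.
Topology is fixed at Fri, and Algebra can't share a day with Topology.
So Algebra must be Sat.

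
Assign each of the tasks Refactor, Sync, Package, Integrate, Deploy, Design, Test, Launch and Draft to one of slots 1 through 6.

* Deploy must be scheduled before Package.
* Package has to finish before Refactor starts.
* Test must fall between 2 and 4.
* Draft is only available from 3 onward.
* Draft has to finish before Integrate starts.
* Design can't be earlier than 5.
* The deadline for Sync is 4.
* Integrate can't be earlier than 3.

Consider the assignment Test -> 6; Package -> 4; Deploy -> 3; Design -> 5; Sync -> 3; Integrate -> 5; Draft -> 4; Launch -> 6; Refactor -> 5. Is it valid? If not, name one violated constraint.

Integrate can't be earlier than 3 — holds.
Deploy must be scheduled before Package — holds.
Draft is only available from 3 onward — holds.
Test must fall between 2 and 4 — violated.
Design can't be earlier than 5 — holds.
Draft has to finish before Integrate starts — holds.
Package has to finish before Refactor starts — holds.
The deadline for Sync is 4 — holds.

No. Test must fall between 2 and 4 is not satisfied.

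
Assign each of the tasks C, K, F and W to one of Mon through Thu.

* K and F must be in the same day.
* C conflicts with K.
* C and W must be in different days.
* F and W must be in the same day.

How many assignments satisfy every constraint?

12

Splitting on C: it can be Mon (3), Tue (3), Wed (3), Thu (3). Listing each branch's schedules as (K, F, W):
C=Mon: (Tue,Tue,Tue) (Wed,Wed,Wed) (Thu,Thu,Thu) — 3.
C=Tue: (Mon,Mon,Mon) (Wed,Wed,Wed) (Thu,Thu,Thu) — 3.
C=Wed: (Mon,Mon,Mon) (Tue,Tue,Tue) (Thu,Thu,Thu) — 3.
C=Thu: (Mon,Mon,Mon) (Tue,Tue,Tue) (Wed,Wed,Wed) — 3.
Summing: 3 + 3 + 3 + 3 = 12.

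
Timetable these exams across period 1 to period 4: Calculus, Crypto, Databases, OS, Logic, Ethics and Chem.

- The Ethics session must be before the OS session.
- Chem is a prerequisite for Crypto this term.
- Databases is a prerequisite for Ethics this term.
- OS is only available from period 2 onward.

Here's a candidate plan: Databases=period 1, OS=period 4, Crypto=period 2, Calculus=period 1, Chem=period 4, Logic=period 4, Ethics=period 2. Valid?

Invalid. Chem is a prerequisite for Crypto this term.

The Ethics session must be before the OS session — holds.
Databases is a prerequisite for Ethics this term — holds.
Chem is a prerequisite for Crypto this term — violated.
OS is only available from period 2 onward — holds.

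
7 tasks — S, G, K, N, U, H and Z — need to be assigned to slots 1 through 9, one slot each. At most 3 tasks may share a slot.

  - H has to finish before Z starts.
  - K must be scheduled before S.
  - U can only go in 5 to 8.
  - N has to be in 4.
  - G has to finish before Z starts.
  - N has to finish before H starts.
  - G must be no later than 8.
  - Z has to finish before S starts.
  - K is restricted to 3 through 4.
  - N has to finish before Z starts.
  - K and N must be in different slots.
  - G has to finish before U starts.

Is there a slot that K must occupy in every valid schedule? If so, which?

K's window is 3–4.
N is fixed at 4, and K can't share a slot with N.
So K must be 3.

3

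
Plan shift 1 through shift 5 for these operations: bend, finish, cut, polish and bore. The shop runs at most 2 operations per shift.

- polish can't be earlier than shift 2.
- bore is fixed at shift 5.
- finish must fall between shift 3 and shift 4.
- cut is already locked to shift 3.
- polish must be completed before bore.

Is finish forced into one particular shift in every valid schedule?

finish can be shift 3 (e.g. finish=shift 3; cut=shift 3; polish=shift 2; bend=shift 1; bore=shift 5) or shift 4 (e.g. bend -> shift 1, finish -> shift 4, bore -> shift 5, cut -> shift 3, polish -> shift 2).

No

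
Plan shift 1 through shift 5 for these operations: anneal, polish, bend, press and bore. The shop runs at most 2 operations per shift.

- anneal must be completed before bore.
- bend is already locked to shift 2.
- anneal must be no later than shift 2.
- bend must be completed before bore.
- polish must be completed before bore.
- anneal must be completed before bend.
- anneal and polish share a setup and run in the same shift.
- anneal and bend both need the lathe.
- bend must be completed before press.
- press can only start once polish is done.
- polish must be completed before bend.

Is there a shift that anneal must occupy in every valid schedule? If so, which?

shift 1

anneal's window is shift 1–shift 2.
bend is fixed at shift 2, and anneal can't share a shift with bend.
So anneal must be shift 1.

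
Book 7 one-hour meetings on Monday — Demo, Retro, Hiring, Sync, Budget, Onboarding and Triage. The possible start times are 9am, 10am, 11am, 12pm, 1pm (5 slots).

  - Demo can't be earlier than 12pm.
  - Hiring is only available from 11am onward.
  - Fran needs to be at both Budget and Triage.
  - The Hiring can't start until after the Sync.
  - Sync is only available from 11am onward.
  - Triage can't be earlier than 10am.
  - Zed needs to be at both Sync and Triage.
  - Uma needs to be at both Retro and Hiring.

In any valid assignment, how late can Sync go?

Sync is available from 11am; downstream work caps Sync at 12pm.
Sync at 12pm is achievable: Demo=12pm; Budget=9am; Sync=12pm; Onboarding=9am; Triage=10am; Retro=9am; Hiring=1pm.

12pm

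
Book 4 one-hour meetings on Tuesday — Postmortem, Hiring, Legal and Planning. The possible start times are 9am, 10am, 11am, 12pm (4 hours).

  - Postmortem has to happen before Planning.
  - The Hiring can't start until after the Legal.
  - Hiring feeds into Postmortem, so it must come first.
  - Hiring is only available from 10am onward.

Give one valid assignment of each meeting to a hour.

Planning -> 12pm; Hiring -> 10am; Postmortem -> 11am; Legal -> 9am

Checking: Hiring(10am) before Postmortem(11am); Postmortem(11am) before Planning(12pm); Legal(9am) before Hiring(10am); Hiring=10am in [10am,12pm].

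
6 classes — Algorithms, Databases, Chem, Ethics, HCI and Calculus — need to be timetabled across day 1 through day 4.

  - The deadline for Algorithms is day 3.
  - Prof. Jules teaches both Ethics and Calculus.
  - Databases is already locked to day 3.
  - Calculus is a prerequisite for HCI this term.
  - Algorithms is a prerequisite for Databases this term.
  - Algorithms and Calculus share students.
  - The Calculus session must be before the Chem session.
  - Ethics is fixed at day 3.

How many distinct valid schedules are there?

13

Splitting on Algorithms: it can be day 1 (4), day 2 (9). Listing each branch's schedules as (Databases, Chem, Ethics, HCI, Calculus) by day number:
Algorithms=day 1: (3,3,3,3,2) (3,3,3,4,2) (3,4,3,3,2) (3,4,3,4,2) — 4.
Algorithms=day 2: (3,2,3,2,1) (3,2,3,3,1) (3,2,3,4,1) (3,3,3,2,1) (3,3,3,3,1) (3,3,3,4,1) (3,4,3,2,1) (3,4,3,3,1) (3,4,3,4,1) — 9.
Summing: 4 + 9 = 13.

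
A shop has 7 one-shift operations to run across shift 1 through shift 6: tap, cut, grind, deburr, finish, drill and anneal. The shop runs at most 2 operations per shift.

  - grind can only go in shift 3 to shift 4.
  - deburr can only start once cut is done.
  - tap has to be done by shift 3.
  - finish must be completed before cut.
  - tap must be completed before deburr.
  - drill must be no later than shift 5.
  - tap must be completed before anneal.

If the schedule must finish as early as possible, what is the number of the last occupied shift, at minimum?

shift 4

The precedence chain requires at least 3 distinct shifts.
With at most 2 per shift and 7 operations, at least 4 shifts are needed.
4 works (last occupied shift: shift 4): for example tap -> shift 1, drill -> shift 4, grind -> shift 3, deburr -> shift 3, finish -> shift 1, cut -> shift 2, anneal -> shift 2.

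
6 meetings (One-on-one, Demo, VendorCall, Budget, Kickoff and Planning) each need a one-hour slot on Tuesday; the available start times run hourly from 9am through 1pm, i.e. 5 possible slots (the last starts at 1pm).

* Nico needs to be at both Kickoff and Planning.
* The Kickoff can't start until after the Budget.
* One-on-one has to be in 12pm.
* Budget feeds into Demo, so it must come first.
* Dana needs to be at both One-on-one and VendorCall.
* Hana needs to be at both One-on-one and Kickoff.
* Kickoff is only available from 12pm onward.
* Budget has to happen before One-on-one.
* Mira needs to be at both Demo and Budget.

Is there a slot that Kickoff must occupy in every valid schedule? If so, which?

Kickoff's window is 12pm–1pm.
One-on-one is fixed at 12pm, and Kickoff can't share a slot with One-on-one.
So Kickoff must be 1pm.

1pm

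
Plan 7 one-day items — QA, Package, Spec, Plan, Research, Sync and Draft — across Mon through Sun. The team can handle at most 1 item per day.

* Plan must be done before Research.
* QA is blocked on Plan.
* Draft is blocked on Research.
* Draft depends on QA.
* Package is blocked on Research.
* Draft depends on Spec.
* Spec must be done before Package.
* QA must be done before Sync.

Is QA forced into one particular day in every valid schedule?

No

QA can be Tue (e.g. Package -> Sat, Draft -> Fri, Sync -> Sun, QA -> Tue, Spec -> Thu, Plan -> Mon, Research -> Wed) or Wed (e.g. Spec -> Thu, Draft -> Fri, QA -> Wed, Research -> Tue, Plan -> Mon, Sync -> Sun, Package -> Sat).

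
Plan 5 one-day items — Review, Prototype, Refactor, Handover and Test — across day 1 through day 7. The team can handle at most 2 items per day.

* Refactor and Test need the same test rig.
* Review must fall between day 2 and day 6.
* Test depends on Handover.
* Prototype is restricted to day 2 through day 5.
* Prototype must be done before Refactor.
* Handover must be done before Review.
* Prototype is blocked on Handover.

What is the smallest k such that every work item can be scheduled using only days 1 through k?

The precedence chain requires at least 3 distinct days.
With at most 2 per day and 5 work items, at least 3 days are needed.
3 works (last occupied day: day 3): for example Prototype=day 2, Handover=day 1, Test=day 2, Review=day 3, Refactor=day 3.

3 days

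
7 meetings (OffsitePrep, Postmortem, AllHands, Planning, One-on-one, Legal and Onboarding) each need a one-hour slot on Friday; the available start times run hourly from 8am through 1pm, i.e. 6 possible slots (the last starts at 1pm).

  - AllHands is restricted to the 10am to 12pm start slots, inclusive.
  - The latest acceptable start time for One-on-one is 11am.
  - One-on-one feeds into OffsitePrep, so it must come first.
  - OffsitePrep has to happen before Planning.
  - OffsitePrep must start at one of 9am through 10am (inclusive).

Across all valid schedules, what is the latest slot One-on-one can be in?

9am

One-on-one's own window allows nothing later than 11am; downstream work caps One-on-one at 9am.
One-on-one at 9am is achievable: One-on-one -> 9am; OffsitePrep -> 10am; Onboarding -> 8am; Planning -> 11am; AllHands -> 10am; Postmortem -> 8am; Legal -> 8am.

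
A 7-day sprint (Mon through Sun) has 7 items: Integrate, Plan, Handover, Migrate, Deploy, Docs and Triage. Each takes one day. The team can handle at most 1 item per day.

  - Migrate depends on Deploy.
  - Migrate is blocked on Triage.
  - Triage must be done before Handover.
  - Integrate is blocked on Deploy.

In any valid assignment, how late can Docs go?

Docs at Sun is achievable: Plan in Sat; Migrate in Wed; Integrate in Thu; Handover in Fri; Deploy in Mon; Triage in Tue; Docs in Sun.

Sun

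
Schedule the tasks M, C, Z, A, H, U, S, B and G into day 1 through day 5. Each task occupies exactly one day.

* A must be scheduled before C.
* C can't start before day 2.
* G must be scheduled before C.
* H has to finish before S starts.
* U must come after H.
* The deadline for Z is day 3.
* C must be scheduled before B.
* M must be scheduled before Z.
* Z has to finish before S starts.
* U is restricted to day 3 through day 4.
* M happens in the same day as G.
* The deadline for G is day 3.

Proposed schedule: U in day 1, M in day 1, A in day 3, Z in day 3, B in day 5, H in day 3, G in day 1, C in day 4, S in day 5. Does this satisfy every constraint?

No. U is restricted to day 3 through day 4 is not satisfied.

G must be scheduled before C — holds.
M happens in the same day as G — holds.
U is restricted to day 3 through day 4 — violated.
Z has to finish before S starts — holds.
A must be scheduled before C — holds.
M must be scheduled before Z — holds.
C must be scheduled before B — holds.
The deadline for G is day 3 — holds.
H has to finish before S starts — holds.
U must come after H — violated.
The deadline for Z is day 3 — holds.
C can't start before day 2 — holds.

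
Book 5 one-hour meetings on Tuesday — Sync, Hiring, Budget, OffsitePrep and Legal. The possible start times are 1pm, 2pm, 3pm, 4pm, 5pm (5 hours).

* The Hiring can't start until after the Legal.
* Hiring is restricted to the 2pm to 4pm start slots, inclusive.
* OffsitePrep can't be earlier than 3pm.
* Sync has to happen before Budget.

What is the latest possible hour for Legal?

3pm

Downstream work caps Legal at 3pm.
Legal at 3pm is achievable: Budget -> 2pm; Legal -> 3pm; Hiring -> 4pm; OffsitePrep -> 3pm; Sync -> 1pm.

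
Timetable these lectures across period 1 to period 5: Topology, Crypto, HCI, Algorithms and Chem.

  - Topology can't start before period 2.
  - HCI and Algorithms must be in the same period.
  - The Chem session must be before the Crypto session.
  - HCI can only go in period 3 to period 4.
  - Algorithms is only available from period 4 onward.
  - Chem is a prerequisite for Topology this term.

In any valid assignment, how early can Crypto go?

period 2

Precedence pushes Crypto to at least period 2.
Crypto at period 2 is achievable: Crypto=period 2, HCI=period 4, Chem=period 1, Algorithms=period 4, Topology=period 2.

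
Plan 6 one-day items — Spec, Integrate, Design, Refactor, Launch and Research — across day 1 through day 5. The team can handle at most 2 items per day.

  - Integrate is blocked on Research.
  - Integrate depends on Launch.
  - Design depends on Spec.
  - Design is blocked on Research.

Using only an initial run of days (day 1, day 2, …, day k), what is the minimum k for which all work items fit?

The precedence chain requires at least 2 distinct days.
With at most 2 per day and 6 work items, at least 3 days are needed.
3 works (last occupied day: day 3): for example Spec -> day 2, Research -> day 1, Launch -> day 1, Design -> day 3, Refactor -> day 3, Integrate -> day 2.

3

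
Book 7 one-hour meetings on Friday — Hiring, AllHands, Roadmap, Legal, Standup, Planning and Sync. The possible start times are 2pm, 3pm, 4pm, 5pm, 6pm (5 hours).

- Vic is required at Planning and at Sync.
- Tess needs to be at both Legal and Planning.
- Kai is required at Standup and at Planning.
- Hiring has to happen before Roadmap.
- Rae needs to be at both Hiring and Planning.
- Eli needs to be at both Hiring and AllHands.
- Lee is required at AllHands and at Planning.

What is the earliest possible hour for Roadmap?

Precedence pushes Roadmap to at least 3pm.
Roadmap at 3pm is achievable: Standup -> 2pm, Sync -> 2pm, Roadmap -> 3pm, AllHands -> 3pm, Hiring -> 2pm, Legal -> 2pm, Planning -> 4pm.

3pm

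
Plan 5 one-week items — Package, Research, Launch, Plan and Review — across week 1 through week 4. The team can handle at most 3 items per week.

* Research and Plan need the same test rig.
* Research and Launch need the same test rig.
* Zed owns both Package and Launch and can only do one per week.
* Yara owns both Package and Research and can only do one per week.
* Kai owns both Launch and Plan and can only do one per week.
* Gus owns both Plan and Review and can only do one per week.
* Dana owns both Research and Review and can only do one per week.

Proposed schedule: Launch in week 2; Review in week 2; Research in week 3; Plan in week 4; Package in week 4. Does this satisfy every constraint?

Kai owns both Launch and Plan and can only do one per week — holds.
The team can handle at most 3 items per week — holds.
Research and Plan need the same test rig — holds.
Zed owns both Package and Launch and can only do one per week — holds.
Gus owns both Plan and Review and can only do one per week — holds.
Yara owns both Package and Research and can only do one per week — holds.
Dana owns both Research and Review and can only do one per week — holds.
Research and Launch need the same test rig — holds.

Yes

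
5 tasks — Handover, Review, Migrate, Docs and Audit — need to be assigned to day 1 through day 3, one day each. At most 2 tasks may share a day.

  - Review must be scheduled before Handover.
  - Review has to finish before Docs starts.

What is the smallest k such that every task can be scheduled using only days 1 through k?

The precedence chain requires at least 2 distinct days.
With at most 2 per day and 5 tasks, at least 3 days are needed.
3 works (last occupied day: day 3): for example Docs in day 2; Audit in day 3; Migrate in day 1; Handover in day 2; Review in day 1.

3 days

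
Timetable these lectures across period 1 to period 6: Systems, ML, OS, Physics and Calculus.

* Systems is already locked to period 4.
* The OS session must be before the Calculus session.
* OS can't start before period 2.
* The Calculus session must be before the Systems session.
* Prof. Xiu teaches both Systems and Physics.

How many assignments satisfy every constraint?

30

Splitting on Physics: it can be period 1 (6), period 2 (6), period 3 (6), period 5 (6), period 6 (6). Listing each branch's schedules as (Systems, ML, OS, Calculus) by period number:
Physics=period 1: (4,1,2,3) (4,2,2,3) (4,3,2,3) (4,4,2,3) (4,5,2,3) (4,6,2,3) — 6.
Physics=period 2: (4,1,2,3) (4,2,2,3) (4,3,2,3) (4,4,2,3) (4,5,2,3) (4,6,2,3) — 6.
Physics=period 3: (4,1,2,3) (4,2,2,3) (4,3,2,3) (4,4,2,3) (4,5,2,3) (4,6,2,3) — 6.
Physics=period 5: (4,1,2,3) (4,2,2,3) (4,3,2,3) (4,4,2,3) (4,5,2,3) (4,6,2,3) — 6.
Physics=period 6: (4,1,2,3) (4,2,2,3) (4,3,2,3) (4,4,2,3) (4,5,2,3) (4,6,2,3) — 6.
Summing: 6 + 6 + 6 + 6 + 6 = 30.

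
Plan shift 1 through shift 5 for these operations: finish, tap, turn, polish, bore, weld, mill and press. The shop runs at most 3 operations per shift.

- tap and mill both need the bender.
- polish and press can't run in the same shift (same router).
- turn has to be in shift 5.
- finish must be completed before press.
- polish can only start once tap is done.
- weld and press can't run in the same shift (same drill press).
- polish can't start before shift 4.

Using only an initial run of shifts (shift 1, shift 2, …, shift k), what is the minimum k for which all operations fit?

5 shifts

The precedence chain requires at least 2 distinct shifts.
With at most 3 per shift and 8 operations, at least 3 shifts are needed.
turn can't be placed before shift 5, so the schedule must run through at least shift 5.
5 works (last occupied shift: shift 5): for example turn in shift 5, weld in shift 3, bore in shift 1, finish in shift 1, tap in shift 1, press in shift 2, polish in shift 4, mill in shift 2.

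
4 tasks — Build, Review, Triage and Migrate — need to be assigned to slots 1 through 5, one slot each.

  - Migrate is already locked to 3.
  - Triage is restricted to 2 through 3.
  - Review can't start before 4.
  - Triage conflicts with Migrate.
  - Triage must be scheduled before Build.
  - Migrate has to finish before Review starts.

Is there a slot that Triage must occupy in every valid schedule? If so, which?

2

Triage's window is 2–3.
Migrate is fixed at 3, and Triage can't share a slot with Migrate.
So Triage must be 2.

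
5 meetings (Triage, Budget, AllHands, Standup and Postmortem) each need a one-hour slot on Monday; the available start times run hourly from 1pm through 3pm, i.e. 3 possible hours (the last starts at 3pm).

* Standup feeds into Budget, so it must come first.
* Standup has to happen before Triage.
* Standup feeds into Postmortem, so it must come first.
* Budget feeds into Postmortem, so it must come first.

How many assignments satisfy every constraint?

Splitting on Triage: it can be 2pm (3), 3pm (3). Listing each branch's schedules as (Budget, AllHands, Standup, Postmortem):
Triage=2pm: (2pm,1pm,1pm,3pm) (2pm,2pm,1pm,3pm) (2pm,3pm,1pm,3pm) — 3.
Triage=3pm: (2pm,1pm,1pm,3pm) (2pm,2pm,1pm,3pm) (2pm,3pm,1pm,3pm) — 3.
Summing: 3 + 3 = 6.

6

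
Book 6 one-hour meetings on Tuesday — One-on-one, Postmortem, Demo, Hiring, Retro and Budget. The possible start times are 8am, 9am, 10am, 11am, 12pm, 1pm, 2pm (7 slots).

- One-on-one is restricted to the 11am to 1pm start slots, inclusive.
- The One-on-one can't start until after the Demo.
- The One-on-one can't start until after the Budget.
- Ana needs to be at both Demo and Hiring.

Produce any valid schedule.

Budget in 8am; Retro in 8am; Demo in 8am; Postmortem in 8am; One-on-one in 11am; Hiring in 9am

Checking: Demo(8am) before One-on-one(11am); Budget(8am) before One-on-one(11am); Demo(8am) != Hiring(9am); One-on-one=11am in [11am,1pm].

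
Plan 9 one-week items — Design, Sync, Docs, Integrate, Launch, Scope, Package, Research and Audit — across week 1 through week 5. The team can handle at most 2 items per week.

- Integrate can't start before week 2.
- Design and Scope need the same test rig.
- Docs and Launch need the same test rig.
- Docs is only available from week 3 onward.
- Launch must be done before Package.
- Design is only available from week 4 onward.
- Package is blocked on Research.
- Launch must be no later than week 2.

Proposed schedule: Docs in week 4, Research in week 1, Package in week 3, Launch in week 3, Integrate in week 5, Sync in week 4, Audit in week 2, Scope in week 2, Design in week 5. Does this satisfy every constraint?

Package is blocked on Research — holds.
Design and Scope need the same test rig — holds.
The team can handle at most 2 items per week — holds.
Integrate can't start before week 2 — holds.
Design is only available from week 4 onward — holds.
Docs and Launch need the same test rig — holds.
Launch must be done before Package — violated.
Docs is only available from week 3 onward — holds.
Launch must be no later than week 2 — violated.

No — it violates: Launch must be no later than week 2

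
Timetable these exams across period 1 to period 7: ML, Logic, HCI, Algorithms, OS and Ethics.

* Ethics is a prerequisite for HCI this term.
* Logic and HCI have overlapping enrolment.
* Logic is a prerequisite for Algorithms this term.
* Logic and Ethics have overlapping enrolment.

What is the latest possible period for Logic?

period 6

Downstream work caps Logic at period 6.
Logic at period 6 is achievable: HCI -> period 2; Logic -> period 6; OS -> period 1; Algorithms -> period 7; ML -> period 1; Ethics -> period 1.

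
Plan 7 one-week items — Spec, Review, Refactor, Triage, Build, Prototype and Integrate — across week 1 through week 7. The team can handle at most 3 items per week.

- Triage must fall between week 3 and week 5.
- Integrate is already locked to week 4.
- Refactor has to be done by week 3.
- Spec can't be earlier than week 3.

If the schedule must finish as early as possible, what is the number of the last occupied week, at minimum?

With at most 3 per week and 7 tasks, at least 3 weeks are needed.
Integrate can't be placed before week 4, so the schedule must run through at least week 4.
4 works (last occupied week: week 4): for example Prototype -> week 2; Triage -> week 3; Integrate -> week 4; Refactor -> week 1; Spec -> week 3; Build -> week 1; Review -> week 1.

week 4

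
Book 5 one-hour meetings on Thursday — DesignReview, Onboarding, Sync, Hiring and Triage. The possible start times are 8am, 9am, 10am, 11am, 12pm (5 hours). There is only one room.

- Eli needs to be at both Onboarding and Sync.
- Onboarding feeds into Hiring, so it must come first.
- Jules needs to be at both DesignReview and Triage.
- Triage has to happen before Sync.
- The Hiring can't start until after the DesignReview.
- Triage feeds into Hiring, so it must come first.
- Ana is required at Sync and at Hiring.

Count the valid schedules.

Splitting on DesignReview: it can be 8am (5), 9am (5), 10am (5), 11am (3). Listing each branch's schedules as (Onboarding, Sync, Hiring, Triage):
DesignReview=8am: (9am,11am,12pm,10am) (9am,12pm,11am,10am) (10am,11am,12pm,9am) (10am,12pm,11am,9am) (11am,10am,12pm,9am) — 5.
DesignReview=9am: (8am,11am,12pm,10am) (8am,12pm,11am,10am) (10am,11am,12pm,8am) (10am,12pm,11am,8am) (11am,10am,12pm,8am) — 5.
DesignReview=10am: (8am,11am,12pm,9am) (8am,12pm,11am,9am) (9am,11am,12pm,8am) (9am,12pm,11am,8am) (11am,9am,12pm,8am) — 5.
DesignReview=11am: (8am,10am,12pm,9am) (9am,10am,12pm,8am) (10am,9am,12pm,8am) — 3.
Summing: 5 + 5 + 5 + 3 = 18.

18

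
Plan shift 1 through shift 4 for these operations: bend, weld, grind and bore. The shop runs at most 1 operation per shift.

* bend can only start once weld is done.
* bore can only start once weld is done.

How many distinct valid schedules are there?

8

Splitting on bend: it can be shift 2 (2), shift 3 (3), shift 4 (3). Listing each branch's schedules as (weld, grind, bore) by shift number:
bend=shift 2: (1,3,4) (1,4,3) — 2.
bend=shift 3: (1,2,4) (1,4,2) (2,1,4) — 3.
bend=shift 4: (1,2,3) (1,3,2) (2,1,3) — 3.
Summing: 2 + 3 + 3 = 8.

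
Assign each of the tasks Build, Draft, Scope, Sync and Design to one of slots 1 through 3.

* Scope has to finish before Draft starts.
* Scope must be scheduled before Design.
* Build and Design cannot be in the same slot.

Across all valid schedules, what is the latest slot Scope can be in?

Downstream work caps Scope at 2.
Scope at 2 is achievable: Sync=1; Scope=2; Design=3; Build=1; Draft=3.

2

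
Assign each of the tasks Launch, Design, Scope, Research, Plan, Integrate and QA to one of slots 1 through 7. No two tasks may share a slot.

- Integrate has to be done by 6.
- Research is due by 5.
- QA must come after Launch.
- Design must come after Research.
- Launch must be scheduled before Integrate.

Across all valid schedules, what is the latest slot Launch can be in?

Downstream work caps Launch at 5.
Launch at 5 is achievable: Plan in 4; QA in 7; Scope in 3; Research in 1; Design in 2; Launch in 5; Integrate in 6.

5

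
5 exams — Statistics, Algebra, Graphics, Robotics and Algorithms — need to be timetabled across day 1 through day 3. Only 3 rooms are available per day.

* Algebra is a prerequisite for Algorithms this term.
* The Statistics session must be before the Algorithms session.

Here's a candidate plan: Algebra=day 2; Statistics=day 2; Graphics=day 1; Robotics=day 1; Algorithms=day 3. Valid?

Yes, all constraints hold

The Statistics session must be before the Algorithms session — holds.
Only 3 rooms are available per day — holds.
Algebra is a prerequisite for Algorithms this term — holds.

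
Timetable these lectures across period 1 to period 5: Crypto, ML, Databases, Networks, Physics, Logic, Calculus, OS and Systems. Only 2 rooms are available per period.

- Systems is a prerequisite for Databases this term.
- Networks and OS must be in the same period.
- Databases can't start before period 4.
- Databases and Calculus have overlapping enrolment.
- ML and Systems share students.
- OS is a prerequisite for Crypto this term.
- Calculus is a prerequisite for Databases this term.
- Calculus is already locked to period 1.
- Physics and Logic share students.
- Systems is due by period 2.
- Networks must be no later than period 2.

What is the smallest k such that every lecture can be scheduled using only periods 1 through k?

5

The precedence chain requires at least 2 distinct periods.
With at most 2 per period and 9 lectures, at least 5 periods are needed.
Databases can't be placed before period 4, so the schedule must run through at least period 4.
5 works (last occupied period: period 5): for example Physics -> period 4; ML -> period 3; Databases -> period 4; Logic -> period 5; Systems -> period 1; OS -> period 2; Calculus -> period 1; Networks -> period 2; Crypto -> period 3.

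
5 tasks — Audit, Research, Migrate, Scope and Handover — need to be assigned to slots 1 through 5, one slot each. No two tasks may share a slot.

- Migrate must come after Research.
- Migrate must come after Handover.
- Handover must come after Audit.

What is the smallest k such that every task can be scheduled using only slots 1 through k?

The precedence chain requires at least 3 distinct slots.
With at most 1 per slot and 5 tasks, at least 5 slots are needed.
5 works (last occupied slot: 5): for example Migrate=4, Scope=5, Audit=1, Handover=2, Research=3.

5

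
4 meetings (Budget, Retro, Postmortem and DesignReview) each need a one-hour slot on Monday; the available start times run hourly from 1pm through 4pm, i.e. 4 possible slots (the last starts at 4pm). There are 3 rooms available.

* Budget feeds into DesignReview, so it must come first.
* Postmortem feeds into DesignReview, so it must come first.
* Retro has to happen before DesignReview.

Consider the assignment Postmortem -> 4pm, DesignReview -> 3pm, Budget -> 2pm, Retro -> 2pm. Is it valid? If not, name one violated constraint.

Postmortem feeds into DesignReview, so it must come first — violated.
Retro has to happen before DesignReview — holds.
There are 3 rooms available — holds.
Budget feeds into DesignReview, so it must come first — holds.

Invalid. Postmortem feeds into DesignReview, so it must come first.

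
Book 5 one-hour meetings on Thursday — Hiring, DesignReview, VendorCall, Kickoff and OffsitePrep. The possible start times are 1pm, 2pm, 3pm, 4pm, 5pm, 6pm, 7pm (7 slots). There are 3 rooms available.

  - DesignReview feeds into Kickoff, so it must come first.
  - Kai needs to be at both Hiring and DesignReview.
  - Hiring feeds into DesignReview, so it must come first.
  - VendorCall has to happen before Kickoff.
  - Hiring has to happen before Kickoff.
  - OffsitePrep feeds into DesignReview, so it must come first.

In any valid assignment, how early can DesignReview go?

2pm

Precedence pushes DesignReview to at least 2pm; downstream work caps DesignReview at 6pm.
DesignReview at 2pm is achievable: VendorCall -> 1pm; Hiring -> 1pm; OffsitePrep -> 1pm; Kickoff -> 3pm; DesignReview -> 2pm.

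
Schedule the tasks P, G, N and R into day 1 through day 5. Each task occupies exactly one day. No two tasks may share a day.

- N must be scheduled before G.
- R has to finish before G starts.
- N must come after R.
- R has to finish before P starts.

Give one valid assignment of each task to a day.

G in day 3; N in day 2; R in day 1; P in day 4

Checking: N(day 2) before G(day 3); R(day 1) before G(day 3); R(day 1) before P(day 4); R(day 1) before N(day 2); max 1 per day (cap 1).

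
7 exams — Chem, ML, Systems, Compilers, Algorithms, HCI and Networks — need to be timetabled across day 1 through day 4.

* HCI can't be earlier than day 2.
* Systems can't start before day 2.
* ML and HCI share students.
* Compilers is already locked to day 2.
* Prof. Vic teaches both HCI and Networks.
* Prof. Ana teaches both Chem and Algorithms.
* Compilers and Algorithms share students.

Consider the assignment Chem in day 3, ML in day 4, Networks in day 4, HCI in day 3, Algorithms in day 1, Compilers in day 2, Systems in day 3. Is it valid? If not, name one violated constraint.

Yes, all constraints hold

Prof. Vic teaches both HCI and Networks — holds.
Compilers is already locked to day 2 — holds.
ML and HCI share students — holds.
Prof. Ana teaches both Chem and Algorithms — holds.
Systems can't start before day 2 — holds.
Compilers and Algorithms share students — holds.
HCI can't be earlier than day 2 — holds.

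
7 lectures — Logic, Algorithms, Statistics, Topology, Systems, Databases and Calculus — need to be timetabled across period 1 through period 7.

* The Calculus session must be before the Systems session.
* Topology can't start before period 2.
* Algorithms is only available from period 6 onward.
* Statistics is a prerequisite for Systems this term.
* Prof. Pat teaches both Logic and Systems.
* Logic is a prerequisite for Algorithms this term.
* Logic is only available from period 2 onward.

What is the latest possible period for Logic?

period 6

Logic is available from period 2; downstream work caps Logic at period 6.
Logic at period 6 is achievable: Databases in period 1; Logic in period 6; Calculus in period 1; Topology in period 2; Systems in period 2; Statistics in period 1; Algorithms in period 7.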